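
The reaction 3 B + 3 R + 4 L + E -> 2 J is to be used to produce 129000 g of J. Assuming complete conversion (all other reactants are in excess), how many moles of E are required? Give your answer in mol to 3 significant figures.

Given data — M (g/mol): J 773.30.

83.4 mol

n(J) = 129000 / 773.30 = 166.8 mol
n(E) = (1/2) × 166.8 = 83.40 mol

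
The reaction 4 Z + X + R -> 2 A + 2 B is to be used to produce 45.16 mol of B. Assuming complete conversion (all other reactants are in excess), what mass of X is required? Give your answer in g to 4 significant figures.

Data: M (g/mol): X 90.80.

2050 g

n(B) = 45.16 mol
n(X) = (1/2) × 45.16 = 22.58 mol
mass = 22.58 × 90.80 = 2050 g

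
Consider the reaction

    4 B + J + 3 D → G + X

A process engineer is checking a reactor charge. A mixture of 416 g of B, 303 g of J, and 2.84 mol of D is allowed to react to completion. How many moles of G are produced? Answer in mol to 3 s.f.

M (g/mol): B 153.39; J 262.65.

n(B) = 416.0 / 153.39 = 2.712 mol
n(J) = 303.0 / 262.65 = 1.154 mol
n(D) = 2.840 mol
n/ν for B = 2.712/4 = 0.6780
n/ν for J = 1.154/1 = 1.154
n/ν for D = 2.840/3 = 0.9467
Smallest n/ν is B → limiting reagent.
n(G) = (1/4) × 2.712 = 0.6780 mol

0.678 mol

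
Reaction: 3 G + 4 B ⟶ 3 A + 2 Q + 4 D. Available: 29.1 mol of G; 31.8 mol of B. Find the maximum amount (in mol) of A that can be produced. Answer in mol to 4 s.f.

23.85 mol

n(G) = 29.10 mol
n(B) = 31.80 mol
n/ν for G = 29.10/3 = 9.700
n/ν for B = 31.80/4 = 7.950
Smallest n/ν is B → limiting reagent.
n(A) = (3/4) × 31.80 = 23.85 mol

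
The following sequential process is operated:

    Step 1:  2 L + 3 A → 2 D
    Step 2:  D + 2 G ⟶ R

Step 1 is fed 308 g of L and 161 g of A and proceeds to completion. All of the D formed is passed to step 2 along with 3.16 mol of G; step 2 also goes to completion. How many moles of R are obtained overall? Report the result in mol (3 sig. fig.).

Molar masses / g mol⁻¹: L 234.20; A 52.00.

1.32 mol

Step 1:
n(L) = 308.0 / 234.20 = 1.315 mol
n(A) = 161.0 / 52.00 = 3.096 mol
n/ν for L = 1.315/2 = 0.6575
n/ν for A = 3.096/3 = 1.032
Smallest n/ν is L → limiting reagent.
n(D) produced = (2/2) × 1.315 = 1.315 mol
Step 2:
n(D) available = 1.315 mol
n(G) = 3.160 mol
n/ν for D = 1.315/1 = 1.315
n/ν for G = 3.160/2 = 1.580
Smallest n/ν is D → limiting reagent.
n(R) = (1/1) × 1.315 = 1.315 mol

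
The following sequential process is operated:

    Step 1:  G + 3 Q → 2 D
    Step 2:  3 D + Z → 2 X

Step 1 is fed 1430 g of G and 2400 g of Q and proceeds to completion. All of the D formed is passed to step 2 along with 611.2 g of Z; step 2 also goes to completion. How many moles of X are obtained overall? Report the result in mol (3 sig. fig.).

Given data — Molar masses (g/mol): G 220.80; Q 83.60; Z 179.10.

Step 1:
n(G) = 1430 / 220.80 = 6.476 mol
n(Q) = 2400 / 83.60 = 28.71 mol
n/ν for G = 6.476/1 = 6.476
n/ν for Q = 28.71/3 = 9.570
Smallest n/ν is G → limiting reagent.
n(D) produced = (2/1) × 6.476 = 12.95 mol
Step 2:
n(D) available = 12.95 mol
n(Z) = 611.2 / 179.10 = 3.413 mol
n/ν for D = 12.95/3 = 4.317
n/ν for Z = 3.413/1 = 3.413
Smallest n/ν is Z → limiting reagent.
n(X) = (2/1) × 3.413 = 6.826 mol

6.83 mol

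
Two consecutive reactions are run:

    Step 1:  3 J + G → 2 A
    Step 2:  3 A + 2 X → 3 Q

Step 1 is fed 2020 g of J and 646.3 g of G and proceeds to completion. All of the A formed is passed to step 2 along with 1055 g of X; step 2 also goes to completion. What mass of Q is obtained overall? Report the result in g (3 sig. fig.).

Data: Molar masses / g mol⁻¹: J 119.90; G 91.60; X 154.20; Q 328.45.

3370 g

Step 1:
n(J) = 2020 / 119.90 = 16.85 mol
n(G) = 646.3 / 91.60 = 7.056 mol
n/ν for J = 16.85/3 = 5.617
n/ν for G = 7.056/1 = 7.056
Smallest n/ν is J → limiting reagent.
n(A) produced = (2/3) × 16.85 = 11.23 mol
Step 2:
n(A) available = 11.23 mol
n(X) = 1055 / 154.20 = 6.842 mol
n/ν for A = 11.23/3 = 3.743
n/ν for X = 6.842/2 = 3.421
Smallest n/ν is X → limiting reagent.
n(Q) = (3/2) × 6.842 = 10.26 mol
mass = 10.26 × 328.45 = 3370 g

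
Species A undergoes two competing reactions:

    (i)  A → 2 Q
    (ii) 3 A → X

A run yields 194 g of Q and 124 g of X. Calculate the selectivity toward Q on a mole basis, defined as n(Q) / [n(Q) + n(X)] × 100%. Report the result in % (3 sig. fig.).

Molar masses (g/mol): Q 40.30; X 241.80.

n(Q) = 194 / 40.30 = 4.814 mol
n(X) = 124 / 241.80 = 0.5128 mol
selectivity = 4.814/(4.814+0.5128) × 100 = 90.37 %

90.4 %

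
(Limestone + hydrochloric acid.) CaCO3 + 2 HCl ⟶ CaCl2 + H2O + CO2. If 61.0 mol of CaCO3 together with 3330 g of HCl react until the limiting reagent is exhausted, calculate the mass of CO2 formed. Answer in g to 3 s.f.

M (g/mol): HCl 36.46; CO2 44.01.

2010 g

n(CaCO3) = 61.00 mol
n(HCl) = 3330 / 36.46 = 91.33 mol
n/ν for CaCO3 = 61.00/1 = 61.00
n/ν for HCl = 91.33/2 = 45.67
Smallest n/ν is HCl → limiting reagent.
n(CO2) = (1/2) × 91.33 = 45.67 mol
mass = 45.67 × 44.01 = 2010 g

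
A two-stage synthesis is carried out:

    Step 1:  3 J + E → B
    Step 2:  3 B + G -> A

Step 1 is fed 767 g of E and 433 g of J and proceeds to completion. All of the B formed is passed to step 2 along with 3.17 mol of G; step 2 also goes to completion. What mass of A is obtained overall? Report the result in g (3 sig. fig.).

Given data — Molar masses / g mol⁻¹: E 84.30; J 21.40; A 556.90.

Step 1:
n(E) = 767.0 / 84.30 = 9.098 mol
n(J) = 433.0 / 21.40 = 20.23 mol
n/ν for E = 9.098/1 = 9.098
n/ν for J = 20.23/3 = 6.743
Smallest n/ν is J → limiting reagent.
n(B) produced = (1/3) × 20.23 = 6.743 mol
Step 2:
n(B) available = 6.743 mol
n(G) = 3.170 mol
n/ν for B = 6.743/3 = 2.248
n/ν for G = 3.170/1 = 3.170
Smallest n/ν is B → limiting reagent.
n(A) = (1/3) × 6.743 = 2.248 mol
mass = 2.248 × 556.90 = 1252 g

1250 g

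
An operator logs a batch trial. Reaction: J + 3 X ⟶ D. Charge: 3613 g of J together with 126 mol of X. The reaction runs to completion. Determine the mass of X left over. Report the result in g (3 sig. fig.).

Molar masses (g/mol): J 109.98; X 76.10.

n(J) = 3613 / 109.98 = 32.85 mol
n(X) = 126.0 mol
n/ν for J = 32.85/1 = 32.85
n/ν for X = 126.0/3 = 42.00
Smallest n/ν is J → limiting reagent.
X consumed = (3/1) × 32.85 = 98.55 mol
X remaining = 126.0 − 98.55 = 27.45 mol
mass = 27.45 × 76.10 = 2089 g

2090 g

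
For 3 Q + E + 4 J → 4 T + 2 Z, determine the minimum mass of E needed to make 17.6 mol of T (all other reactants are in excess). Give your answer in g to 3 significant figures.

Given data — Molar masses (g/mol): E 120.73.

531 g

n(T) = 17.60 mol
n(E) = (1/4) × 17.60 = 4.400 mol
mass = 4.400 × 120.73 = 531.2 g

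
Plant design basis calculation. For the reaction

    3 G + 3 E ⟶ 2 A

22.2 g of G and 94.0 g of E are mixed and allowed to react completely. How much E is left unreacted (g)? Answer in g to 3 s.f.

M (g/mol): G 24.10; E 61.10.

37.7 g

n(G) = 22.20 / 24.10 = 0.9212 mol
n(E) = 94.00 / 61.10 = 1.538 mol
n/ν for G = 0.9212/3 = 0.3071
n/ν for E = 1.538/3 = 0.5127
Smallest n/ν is G → limiting reagent.
E consumed = (3/3) × 0.9212 = 0.9212 mol
E remaining = 1.538 − 0.9212 = 0.6168 mol
mass = 0.6168 × 61.10 = 37.69 g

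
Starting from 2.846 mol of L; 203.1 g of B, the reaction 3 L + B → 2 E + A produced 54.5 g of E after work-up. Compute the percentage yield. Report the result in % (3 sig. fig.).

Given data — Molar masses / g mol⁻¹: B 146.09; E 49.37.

n(L) = 2.846 mol
n(B) = 203.1 / 146.09 = 1.390 mol
n/ν → L: 0.9487, B: 1.390; L is limiting.
theoretical n(E) = (2/3) × 2.846 = 1.897 mol → 93.65 g
% yield = 54.5 / 93.65 × 100 = 58.20 %

58.2 %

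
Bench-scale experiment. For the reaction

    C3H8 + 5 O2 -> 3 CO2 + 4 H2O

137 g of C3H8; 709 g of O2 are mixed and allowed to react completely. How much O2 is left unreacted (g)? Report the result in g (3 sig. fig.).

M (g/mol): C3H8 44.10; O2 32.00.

212 g

n(C3H8) = 137.0 / 44.10 = 3.107 mol
n(O2) = 709.0 / 32.00 = 22.16 mol
n/ν → C3H8: 3.107, O2: 4.432; C3H8 is limiting.
O2 consumed = (5/1) × 3.107 = 15.54 mol
O2 remaining = 22.16 − 15.54 = 6.620 mol
mass = 6.620 × 32.00 = 211.8 g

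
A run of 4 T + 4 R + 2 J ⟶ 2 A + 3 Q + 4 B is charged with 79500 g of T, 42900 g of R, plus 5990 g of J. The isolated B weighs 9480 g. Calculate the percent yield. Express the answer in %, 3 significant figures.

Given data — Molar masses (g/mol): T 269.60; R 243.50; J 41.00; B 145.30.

n(T) = 79500 / 269.60 = 294.9 mol
n(R) = 42900 / 243.50 = 176.2 mol
n(J) = 5990 / 41.00 = 146.1 mol
n/ν for T = 294.9/4 = 73.73
n/ν for R = 176.2/4 = 44.05
n/ν for J = 146.1/2 = 73.05
Smallest n/ν is R → limiting reagent.
theoretical n(B) = (4/4) × 176.2 = 176.2 mol → 25600 g
% yield = 9480 / 25600 × 100 = 37.03 %

37.0 %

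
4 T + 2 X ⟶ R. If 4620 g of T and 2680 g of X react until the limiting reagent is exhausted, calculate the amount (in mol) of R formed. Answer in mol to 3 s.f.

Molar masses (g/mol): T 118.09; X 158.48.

n(T) = 4620 / 118.09 = 39.12 mol
n(X) = 2680 / 158.48 = 16.91 mol
n/ν → T: 9.780, X: 8.455; X is limiting.
n(R) = (1/2) × 16.91 = 8.455 mol

8.46 mol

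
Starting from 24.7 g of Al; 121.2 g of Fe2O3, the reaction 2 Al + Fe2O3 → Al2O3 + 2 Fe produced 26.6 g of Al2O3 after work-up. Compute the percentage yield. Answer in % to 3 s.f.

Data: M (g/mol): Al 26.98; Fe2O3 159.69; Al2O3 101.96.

57.0 %

n(Al) = 24.70 / 26.98 = 0.9155 mol
n(Fe2O3) = 121.2 / 159.69 = 0.7590 mol
n/ν → Al: 0.4578, Fe2O3: 0.7590; Al is limiting.
theoretical n(Al2O3) = (1/2) × 0.9155 = 0.4578 mol → 46.68 g
% yield = 26.6 / 46.68 × 100 = 56.98 %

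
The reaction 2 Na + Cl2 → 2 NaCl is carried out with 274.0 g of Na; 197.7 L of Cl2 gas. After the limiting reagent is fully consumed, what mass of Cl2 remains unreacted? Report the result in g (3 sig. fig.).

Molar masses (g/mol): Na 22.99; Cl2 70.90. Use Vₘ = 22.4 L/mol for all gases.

203 g

n(Na) = 274.0 / 22.99 = 11.92 mol
n(Cl2) = 197.7 / 22.4 = 8.826 mol
n/ν for Na = 11.92/2 = 5.960
n/ν for Cl2 = 8.826/1 = 8.826
Smallest n/ν is Na → limiting reagent.
Cl2 consumed = (1/2) × 11.92 = 5.960 mol
Cl2 remaining = 8.826 − 5.960 = 2.866 mol
mass = 2.866 × 70.90 = 203.2 g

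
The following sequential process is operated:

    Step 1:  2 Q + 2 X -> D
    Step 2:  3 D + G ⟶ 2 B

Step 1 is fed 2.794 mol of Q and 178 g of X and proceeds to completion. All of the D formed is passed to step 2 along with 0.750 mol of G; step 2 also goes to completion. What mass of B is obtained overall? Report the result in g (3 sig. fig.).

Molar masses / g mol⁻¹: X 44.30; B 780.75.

727 g

Step 1:
n(Q) = 2.794 mol
n(X) = 178.0 / 44.30 = 4.018 mol
n/ν → Q: 1.397, X: 2.009; Q is limiting.
n(D) produced = (1/2) × 2.794 = 1.397 mol
Step 2:
n(D) available = 1.397 mol
n(G) = 0.7500 mol
n/ν → D: 0.4657, G: 0.7500; D is limiting.
n(B) = (2/3) × 1.397 = 0.9313 mol
mass = 0.9313 × 780.75 = 727.1 g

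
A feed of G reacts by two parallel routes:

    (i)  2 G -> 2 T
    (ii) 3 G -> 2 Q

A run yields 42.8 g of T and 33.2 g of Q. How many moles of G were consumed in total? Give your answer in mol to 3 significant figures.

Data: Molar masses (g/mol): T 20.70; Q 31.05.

n(T) = 42.8 / 20.70 = 2.068 mol
n(Q) = 33.2 / 31.05 = 1.069 mol
n(G) via (i) = (2/2)×2.068 = 2.068 mol
n(G) via (ii) = (3/2)×1.069 = 1.604 mol
total n(G) = 2.068 + 1.604 = 3.672 mol

3.67 mol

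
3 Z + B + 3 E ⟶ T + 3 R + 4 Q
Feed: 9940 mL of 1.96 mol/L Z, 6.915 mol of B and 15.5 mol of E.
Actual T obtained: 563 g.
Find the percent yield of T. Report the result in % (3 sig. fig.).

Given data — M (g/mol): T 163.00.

n(Z) = 1.96 × 9940/1000 = 19.48 mol
n(B) = 6.915 mol
n(E) = 15.50 mol
n/ν for Z = 19.48/3 = 6.493
n/ν for B = 6.915/1 = 6.915
n/ν for E = 15.50/3 = 5.167
Smallest n/ν is E → limiting reagent.
theoretical n(T) = (1/3) × 15.50 = 5.167 mol → 842.2 g
% yield = 563 / 842.2 × 100 = 66.85 %

66.9 %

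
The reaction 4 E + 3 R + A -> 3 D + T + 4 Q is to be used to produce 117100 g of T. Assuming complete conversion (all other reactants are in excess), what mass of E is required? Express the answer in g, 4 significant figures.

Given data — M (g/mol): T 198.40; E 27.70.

n(T) = 117100 / 198.40 = 590.2 mol
n(E) = (4/1) × 590.2 = 2361 mol
mass = 2361 × 27.70 = 65400 g

65400 g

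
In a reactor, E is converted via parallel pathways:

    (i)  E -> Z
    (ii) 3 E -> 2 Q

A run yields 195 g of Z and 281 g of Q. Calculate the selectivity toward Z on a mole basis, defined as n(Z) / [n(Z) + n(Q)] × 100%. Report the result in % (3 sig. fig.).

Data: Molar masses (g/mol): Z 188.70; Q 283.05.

n(Z) = 195 / 188.70 = 1.033 mol
n(Q) = 281 / 283.05 = 0.9928 mol
selectivity = 1.033/(1.033+0.9928) × 100 = 50.99 %

51.0 %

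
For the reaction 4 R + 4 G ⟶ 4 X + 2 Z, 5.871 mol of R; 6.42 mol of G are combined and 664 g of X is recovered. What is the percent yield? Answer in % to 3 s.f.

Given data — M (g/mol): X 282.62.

n(R) = 5.871 mol
n(G) = 6.420 mol
n/ν for R = 5.871/4 = 1.468
n/ν for G = 6.420/4 = 1.605
Smallest n/ν is R → limiting reagent.
theoretical n(X) = (4/4) × 5.871 = 5.871 mol → 1659 g
% yield = 664 / 1659 × 100 = 40.02 %

40.0 %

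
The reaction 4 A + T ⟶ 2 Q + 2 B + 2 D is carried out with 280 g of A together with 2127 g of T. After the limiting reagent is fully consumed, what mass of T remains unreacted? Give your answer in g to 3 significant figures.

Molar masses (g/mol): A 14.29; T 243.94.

n(A) = 280.0 / 14.29 = 19.59 mol
n(T) = 2127 / 243.94 = 8.719 mol
n/ν for A = 19.59/4 = 4.898
n/ν for T = 8.719/1 = 8.719
Smallest n/ν is A → limiting reagent.
T consumed = (1/4) × 19.59 = 4.898 mol
T remaining = 8.719 − 4.898 = 3.821 mol
mass = 3.821 × 243.94 = 932.1 g

932 g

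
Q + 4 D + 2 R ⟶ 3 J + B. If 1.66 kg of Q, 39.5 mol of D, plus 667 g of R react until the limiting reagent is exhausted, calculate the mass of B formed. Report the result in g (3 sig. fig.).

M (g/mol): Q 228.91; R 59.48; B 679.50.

n(Q) = 1.660×1000 / 228.91 = 7.252 mol
n(D) = 39.50 mol
n(R) = 667.0 / 59.48 = 11.21 mol
n/ν → Q: 7.252, D: 9.875, R: 5.605; R is limiting.
n(B) = (1/2) × 11.21 = 5.605 mol
mass = 5.605 × 679.50 = 3809 g

3810 g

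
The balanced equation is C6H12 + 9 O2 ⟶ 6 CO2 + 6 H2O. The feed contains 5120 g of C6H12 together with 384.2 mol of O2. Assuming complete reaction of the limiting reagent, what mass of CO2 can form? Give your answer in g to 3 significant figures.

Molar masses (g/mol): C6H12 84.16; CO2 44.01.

n(C6H12) = 5120 / 84.16 = 60.84 mol
n(O2) = 384.2 mol
n/ν → C6H12: 60.84, O2: 42.69; O2 is limiting.
n(CO2) = (6/9) × 384.2 = 256.1 mol
mass = 256.1 × 44.01 = 11270 g

11300 g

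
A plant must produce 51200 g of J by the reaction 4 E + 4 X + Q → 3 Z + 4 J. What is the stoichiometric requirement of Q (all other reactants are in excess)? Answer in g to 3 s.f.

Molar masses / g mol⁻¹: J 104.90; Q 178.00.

21700 g

n(J) = 51200 / 104.90 = 488.1 mol
n(Q) = (1/4) × 488.1 = 122.0 mol
mass = 122.0 × 178.00 = 21720 g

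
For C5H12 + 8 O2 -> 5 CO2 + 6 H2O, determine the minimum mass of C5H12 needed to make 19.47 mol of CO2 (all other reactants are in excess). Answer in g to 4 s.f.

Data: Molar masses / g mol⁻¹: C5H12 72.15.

n(CO2) = 19.47 mol
n(C5H12) = (1/5) × 19.47 = 3.894 mol
mass = 3.894 × 72.15 = 281.0 g

281.0 g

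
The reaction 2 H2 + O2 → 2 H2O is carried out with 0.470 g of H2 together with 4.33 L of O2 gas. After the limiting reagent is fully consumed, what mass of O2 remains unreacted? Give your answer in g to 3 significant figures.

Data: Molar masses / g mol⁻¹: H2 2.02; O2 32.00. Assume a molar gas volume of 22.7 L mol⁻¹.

n(H2) = 0.4700 / 2.02 = 0.2327 mol
n(O2) = 4.330 / 22.7 = 0.1907 mol
n/ν for H2 = 0.2327/2 = 0.1164
n/ν for O2 = 0.1907/1 = 0.1907
Smallest n/ν is H2 → limiting reagent.
O2 consumed = (1/2) × 0.2327 = 0.1164 mol
O2 remaining = 0.1907 − 0.1164 = 0.07430 mol
mass = 0.07430 × 32.00 = 2.378 g

2.38 g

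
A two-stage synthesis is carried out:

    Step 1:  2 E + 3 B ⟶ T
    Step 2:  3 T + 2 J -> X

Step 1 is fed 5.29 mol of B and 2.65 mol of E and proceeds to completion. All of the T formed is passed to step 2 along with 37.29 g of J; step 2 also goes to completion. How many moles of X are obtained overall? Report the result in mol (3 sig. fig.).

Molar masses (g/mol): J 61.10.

Step 1:
n(B) = 5.290 mol
n(E) = 2.650 mol
n/ν for B = 5.290/3 = 1.763
n/ν for E = 2.650/2 = 1.325
Smallest n/ν is E → limiting reagent.
n(T) produced = (1/2) × 2.650 = 1.325 mol
Step 2:
n(T) available = 1.325 mol
n(J) = 37.29 / 61.10 = 0.6103 mol
n/ν for T = 1.325/3 = 0.4417
n/ν for J = 0.6103/2 = 0.3052
Smallest n/ν is J → limiting reagent.
n(X) = (1/2) × 0.6103 = 0.3052 mol

0.305 mol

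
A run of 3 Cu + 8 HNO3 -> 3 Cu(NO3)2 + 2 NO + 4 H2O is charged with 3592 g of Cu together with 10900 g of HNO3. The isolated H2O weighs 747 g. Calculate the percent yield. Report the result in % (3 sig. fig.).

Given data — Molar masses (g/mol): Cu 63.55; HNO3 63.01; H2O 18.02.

n(Cu) = 3592 / 63.55 = 56.52 mol
n(HNO3) = 10900 / 63.01 = 173.0 mol
n/ν for Cu = 56.52/3 = 18.84
n/ν for HNO3 = 173.0/8 = 21.63
Smallest n/ν is Cu → limiting reagent.
theoretical n(H2O) = (4/3) × 56.52 = 75.36 mol → 1358 g
% yield = 747 / 1358 × 100 = 55.01 %

55.0 %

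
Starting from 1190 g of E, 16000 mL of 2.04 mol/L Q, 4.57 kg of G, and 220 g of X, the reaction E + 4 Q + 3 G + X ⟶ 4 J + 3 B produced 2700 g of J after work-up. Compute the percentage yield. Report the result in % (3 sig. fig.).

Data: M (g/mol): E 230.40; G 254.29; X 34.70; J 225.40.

58.0 %

n(E) = 1190 / 230.40 = 5.165 mol
n(Q) = 2.04 × 16000/1000 = 32.64 mol
n(G) = 4.570×1000 / 254.29 = 17.97 mol
n(X) = 220.0 / 34.70 = 6.340 mol
n/ν → E: 5.165, Q: 8.160, G: 5.990, X: 6.340; E is limiting.
theoretical n(J) = (4/1) × 5.165 = 20.66 mol → 4657 g
% yield = 2700 / 4657 × 100 = 57.98 %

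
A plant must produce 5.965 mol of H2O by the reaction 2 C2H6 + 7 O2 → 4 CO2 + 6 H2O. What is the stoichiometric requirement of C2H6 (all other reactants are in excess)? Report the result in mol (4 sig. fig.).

1.988 mol

n(H2O) = 5.965 mol
n(C2H6) = (2/6) × 5.965 = 1.988 mol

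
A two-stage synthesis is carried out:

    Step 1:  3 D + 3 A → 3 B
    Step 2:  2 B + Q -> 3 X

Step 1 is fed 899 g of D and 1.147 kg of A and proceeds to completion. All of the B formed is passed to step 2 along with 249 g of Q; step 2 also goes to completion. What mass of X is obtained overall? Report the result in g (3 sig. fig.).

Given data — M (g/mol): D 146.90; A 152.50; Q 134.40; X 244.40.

1360 g

Step 1:
n(D) = 899.0 / 146.90 = 6.120 mol
n(A) = 1.147×1000 / 152.50 = 7.521 mol
n/ν for D = 6.120/3 = 2.040
n/ν for A = 7.521/3 = 2.507
Smallest n/ν is D → limiting reagent.
n(B) produced = (3/3) × 6.120 = 6.120 mol
Step 2:
n(B) available = 6.120 mol
n(Q) = 249.0 / 134.40 = 1.853 mol
n/ν for B = 6.120/2 = 3.060
n/ν for Q = 1.853/1 = 1.853
Smallest n/ν is Q → limiting reagent.
n(X) = (3/1) × 1.853 = 5.559 mol
mass = 5.559 × 244.40 = 1359 g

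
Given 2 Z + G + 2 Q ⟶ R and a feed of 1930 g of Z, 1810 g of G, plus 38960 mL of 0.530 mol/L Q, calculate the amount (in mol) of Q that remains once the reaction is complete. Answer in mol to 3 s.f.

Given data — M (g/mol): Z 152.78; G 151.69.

8.02 mol

n(Z) = 1930 / 152.78 = 12.63 mol
n(G) = 1810 / 151.69 = 11.93 mol
n(Q) = 0.530 × 38960/1000 = 20.65 mol
n/ν for Z = 12.63/2 = 6.315
n/ν for G = 11.93/1 = 11.93
n/ν for Q = 20.65/2 = 10.33
Smallest n/ν is Z → limiting reagent.
Q consumed = (2/2) × 12.63 = 12.63 mol
Q remaining = 20.65 − 12.63 = 8.020 mol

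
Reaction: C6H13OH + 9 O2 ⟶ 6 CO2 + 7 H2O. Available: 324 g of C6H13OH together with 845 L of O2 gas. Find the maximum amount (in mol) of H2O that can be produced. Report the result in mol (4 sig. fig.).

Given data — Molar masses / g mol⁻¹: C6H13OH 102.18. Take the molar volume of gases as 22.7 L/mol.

n(C6H13OH) = 324.0 / 102.18 = 3.171 mol
n(O2) = 845.0 / 22.7 = 37.22 mol
n/ν for C6H13OH = 3.171/1 = 3.171
n/ν for O2 = 37.22/9 = 4.136
Smallest n/ν is C6H13OH → limiting reagent.
n(H2O) = (7/1) × 3.171 = 22.20 mol

22.20 mol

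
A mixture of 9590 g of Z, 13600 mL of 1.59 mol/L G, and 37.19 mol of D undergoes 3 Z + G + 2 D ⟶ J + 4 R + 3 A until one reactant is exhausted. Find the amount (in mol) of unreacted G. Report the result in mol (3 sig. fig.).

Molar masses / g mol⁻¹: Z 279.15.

n(Z) = 9590 / 279.15 = 34.35 mol
n(G) = 1.59 × 13600/1000 = 21.62 mol
n(D) = 37.19 mol
n/ν for Z = 34.35/3 = 11.45
n/ν for G = 21.62/1 = 21.62
n/ν for D = 37.19/2 = 18.60
Smallest n/ν is Z → limiting reagent.
G consumed = (1/3) × 34.35 = 11.45 mol
G remaining = 21.62 − 11.45 = 10.17 mol

10.2 mol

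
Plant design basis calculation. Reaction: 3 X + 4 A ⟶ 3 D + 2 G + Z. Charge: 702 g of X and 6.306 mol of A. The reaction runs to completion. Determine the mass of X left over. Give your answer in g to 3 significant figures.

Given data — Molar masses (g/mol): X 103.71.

212 g

n(X) = 702.0 / 103.71 = 6.769 mol
n(A) = 6.306 mol
n/ν for X = 6.769/3 = 2.256
n/ν for A = 6.306/4 = 1.577
Smallest n/ν is A → limiting reagent.
X consumed = (3/4) × 6.306 = 4.730 mol
X remaining = 6.769 − 4.730 = 2.039 mol
mass = 2.039 × 103.71 = 211.5 g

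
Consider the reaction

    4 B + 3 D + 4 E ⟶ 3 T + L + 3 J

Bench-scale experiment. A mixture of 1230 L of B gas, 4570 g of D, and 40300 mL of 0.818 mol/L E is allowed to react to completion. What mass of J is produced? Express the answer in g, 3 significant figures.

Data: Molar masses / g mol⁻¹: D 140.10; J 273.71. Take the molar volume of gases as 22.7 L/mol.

n(B) = 1230 / 22.7 = 54.19 mol
n(D) = 4570 / 140.10 = 32.62 mol
n(E) = 0.818 × 40300/1000 = 32.97 mol
n/ν → B: 13.55, D: 10.87, E: 8.243; E is limiting.
n(J) = (3/4) × 32.97 = 24.73 mol
mass = 24.73 × 273.71 = 6769 g

6770 g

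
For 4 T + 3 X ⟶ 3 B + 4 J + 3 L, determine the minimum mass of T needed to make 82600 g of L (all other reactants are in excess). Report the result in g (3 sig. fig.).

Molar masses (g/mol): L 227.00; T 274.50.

n(L) = 82600 / 227.00 = 363.9 mol
n(T) = (4/3) × 363.9 = 485.2 mol
mass = 485.2 × 274.50 = 133200 g

133000 g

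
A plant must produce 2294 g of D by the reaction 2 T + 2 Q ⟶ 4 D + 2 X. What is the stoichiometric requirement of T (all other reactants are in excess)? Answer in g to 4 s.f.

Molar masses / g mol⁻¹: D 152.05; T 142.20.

n(D) = 2294 / 152.05 = 15.09 mol
n(T) = (2/4) × 15.09 = 7.545 mol
mass = 7.545 × 142.20 = 1073 g

1073 g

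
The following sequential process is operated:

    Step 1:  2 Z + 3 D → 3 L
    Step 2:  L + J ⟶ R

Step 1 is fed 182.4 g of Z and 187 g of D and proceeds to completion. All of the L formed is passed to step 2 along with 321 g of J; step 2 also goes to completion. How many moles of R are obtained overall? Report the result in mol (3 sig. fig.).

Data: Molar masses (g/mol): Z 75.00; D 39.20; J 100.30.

Step 1:
n(Z) = 182.4 / 75.00 = 2.432 mol
n(D) = 187.0 / 39.20 = 4.770 mol
n/ν → Z: 1.216, D: 1.590; Z is limiting.
n(L) produced = (3/2) × 2.432 = 3.648 mol
Step 2:
n(L) available = 3.648 mol
n(J) = 321.0 / 100.30 = 3.200 mol
n/ν → L: 3.648, J: 3.200; J is limiting.
n(R) = (1/1) × 3.200 = 3.200 mol

3.20 mol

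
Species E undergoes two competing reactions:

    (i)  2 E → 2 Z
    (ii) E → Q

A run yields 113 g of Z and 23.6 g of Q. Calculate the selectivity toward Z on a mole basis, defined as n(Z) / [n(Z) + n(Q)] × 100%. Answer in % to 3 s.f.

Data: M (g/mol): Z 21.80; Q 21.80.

82.7 %

n(Z) = 113 / 21.80 = 5.183 mol
n(Q) = 23.6 / 21.80 = 1.083 mol
selectivity = 5.183/(5.183+1.083) × 100 = 82.72 %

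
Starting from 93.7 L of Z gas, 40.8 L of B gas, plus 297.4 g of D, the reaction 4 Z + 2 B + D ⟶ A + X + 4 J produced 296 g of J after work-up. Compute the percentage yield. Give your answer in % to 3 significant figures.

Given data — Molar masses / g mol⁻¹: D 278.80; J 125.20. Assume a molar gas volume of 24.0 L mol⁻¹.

n(Z) = 93.70 / 24.0 = 3.904 mol
n(B) = 40.80 / 24.0 = 1.700 mol
n(D) = 297.4 / 278.80 = 1.067 mol
n/ν → Z: 0.9760, B: 0.8500, D: 1.067; B is limiting.
theoretical n(J) = (4/2) × 1.700 = 3.400 mol → 425.7 g
% yield = 296 / 425.7 × 100 = 69.53 %

69.5 %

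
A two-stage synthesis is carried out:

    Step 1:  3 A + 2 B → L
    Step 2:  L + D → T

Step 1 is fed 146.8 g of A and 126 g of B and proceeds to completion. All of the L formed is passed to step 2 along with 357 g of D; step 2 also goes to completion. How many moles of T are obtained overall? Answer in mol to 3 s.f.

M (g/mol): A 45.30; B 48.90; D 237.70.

1.08 mol

Step 1:
n(A) = 146.8 / 45.30 = 3.241 mol
n(B) = 126.0 / 48.90 = 2.577 mol
n/ν for A = 3.241/3 = 1.080
n/ν for B = 2.577/2 = 1.289
Smallest n/ν is A → limiting reagent.
n(L) produced = (1/3) × 3.241 = 1.080 mol
Step 2:
n(L) available = 1.080 mol
n(D) = 357.0 / 237.70 = 1.502 mol
n/ν for L = 1.080/1 = 1.080
n/ν for D = 1.502/1 = 1.502
Smallest n/ν is L → limiting reagent.
n(T) = (1/1) × 1.080 = 1.080 mol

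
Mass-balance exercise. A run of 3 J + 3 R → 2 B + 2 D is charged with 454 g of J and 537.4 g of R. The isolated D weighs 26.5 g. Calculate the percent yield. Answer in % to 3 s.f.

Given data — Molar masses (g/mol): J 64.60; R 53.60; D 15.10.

n(J) = 454.0 / 64.60 = 7.028 mol
n(R) = 537.4 / 53.60 = 10.03 mol
n/ν for J = 7.028/3 = 2.343
n/ν for R = 10.03/3 = 3.343
Smallest n/ν is J → limiting reagent.
theoretical n(D) = (2/3) × 7.028 = 4.685 mol → 70.74 g
% yield = 26.5 / 70.74 × 100 = 37.46 %

37.5 %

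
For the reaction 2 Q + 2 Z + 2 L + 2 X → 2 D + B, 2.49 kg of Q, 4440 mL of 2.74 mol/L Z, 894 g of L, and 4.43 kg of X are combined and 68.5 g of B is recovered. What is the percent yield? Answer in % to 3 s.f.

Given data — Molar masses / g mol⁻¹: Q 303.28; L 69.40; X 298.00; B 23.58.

n(Q) = 2.490×1000 / 303.28 = 8.210 mol
n(Z) = 2.74 × 4440/1000 = 12.17 mol
n(L) = 894.0 / 69.40 = 12.88 mol
n(X) = 4.430×1000 / 298.00 = 14.87 mol
n/ν → Q: 4.105, Z: 6.085, L: 6.440, X: 7.435; Q is limiting.
theoretical n(B) = (1/2) × 8.210 = 4.105 mol → 96.80 g
% yield = 68.5 / 96.80 × 100 = 70.76 %

70.8 %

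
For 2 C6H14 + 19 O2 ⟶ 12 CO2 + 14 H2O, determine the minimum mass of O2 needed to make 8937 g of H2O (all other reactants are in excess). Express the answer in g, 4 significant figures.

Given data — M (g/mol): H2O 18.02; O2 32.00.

n(H2O) = 8937 / 18.02 = 495.9 mol
n(O2) = (19/14) × 495.9 = 673.0 mol
mass = 673.0 × 32.00 = 21540 g

21540 g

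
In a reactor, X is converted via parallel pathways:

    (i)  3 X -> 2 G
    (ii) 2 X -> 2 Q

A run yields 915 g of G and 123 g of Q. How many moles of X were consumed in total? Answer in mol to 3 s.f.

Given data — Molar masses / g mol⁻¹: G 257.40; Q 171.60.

n(G) = 915 / 257.40 = 3.555 mol
n(Q) = 123 / 171.60 = 0.7168 mol
n(X) via (i) = (3/2)×3.555 = 5.333 mol
n(X) via (ii) = (2/2)×0.7168 = 0.7168 mol
total n(X) = 5.333 + 0.7168 = 6.050 mol

6.05 mol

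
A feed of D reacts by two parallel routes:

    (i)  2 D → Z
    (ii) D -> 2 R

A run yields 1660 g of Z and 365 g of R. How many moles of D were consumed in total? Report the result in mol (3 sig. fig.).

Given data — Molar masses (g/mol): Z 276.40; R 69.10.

14.7 mol

n(Z) = 1660 / 276.40 = 6.006 mol
n(R) = 365 / 69.10 = 5.282 mol
n(D) via (i) = (2/1)×6.006 = 12.01 mol
n(D) via (ii) = (1/2)×5.282 = 2.641 mol
total n(D) = 12.01 + 2.641 = 14.65 mol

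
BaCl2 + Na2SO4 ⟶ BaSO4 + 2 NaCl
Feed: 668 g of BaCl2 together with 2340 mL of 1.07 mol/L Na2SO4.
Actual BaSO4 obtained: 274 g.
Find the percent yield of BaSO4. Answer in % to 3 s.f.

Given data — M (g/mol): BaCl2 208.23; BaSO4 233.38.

46.9 %

n(BaCl2) = 668.0 / 208.23 = 3.208 mol
n(Na2SO4) = 1.07 × 2340/1000 = 2.504 mol
n/ν for BaCl2 = 3.208/1 = 3.208
n/ν for Na2SO4 = 2.504/1 = 2.504
Smallest n/ν is Na2SO4 → limiting reagent.
theoretical n(BaSO4) = (1/1) × 2.504 = 2.504 mol → 584.4 g
% yield = 274 / 584.4 × 100 = 46.89 %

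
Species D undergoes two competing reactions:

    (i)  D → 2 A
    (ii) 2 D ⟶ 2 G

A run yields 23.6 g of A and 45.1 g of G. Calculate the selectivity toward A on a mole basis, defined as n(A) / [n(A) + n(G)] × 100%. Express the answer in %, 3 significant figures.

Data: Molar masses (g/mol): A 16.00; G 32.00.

n(A) = 23.6 / 16.00 = 1.475 mol
n(G) = 45.1 / 32.00 = 1.409 mol
selectivity = 1.475/(1.475+1.409) × 100 = 51.14 %

51.1 %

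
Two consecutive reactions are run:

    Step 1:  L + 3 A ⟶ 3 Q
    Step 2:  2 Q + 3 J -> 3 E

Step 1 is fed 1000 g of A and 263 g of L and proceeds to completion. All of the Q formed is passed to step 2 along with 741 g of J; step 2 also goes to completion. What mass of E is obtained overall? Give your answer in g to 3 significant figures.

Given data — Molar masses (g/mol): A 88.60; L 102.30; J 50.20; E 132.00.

1530 g

Step 1:
n(A) = 1000 / 88.60 = 11.29 mol
n(L) = 263.0 / 102.30 = 2.571 mol
n/ν for A = 11.29/3 = 3.763
n/ν for L = 2.571/1 = 2.571
Smallest n/ν is L → limiting reagent.
n(Q) produced = (3/1) × 2.571 = 7.713 mol
Step 2:
n(Q) available = 7.713 mol
n(J) = 741.0 / 50.20 = 14.76 mol
n/ν for Q = 7.713/2 = 3.857
n/ν for J = 14.76/3 = 4.920
Smallest n/ν is Q → limiting reagent.
n(E) = (3/2) × 7.713 = 11.57 mol
mass = 11.57 × 132.00 = 1527 g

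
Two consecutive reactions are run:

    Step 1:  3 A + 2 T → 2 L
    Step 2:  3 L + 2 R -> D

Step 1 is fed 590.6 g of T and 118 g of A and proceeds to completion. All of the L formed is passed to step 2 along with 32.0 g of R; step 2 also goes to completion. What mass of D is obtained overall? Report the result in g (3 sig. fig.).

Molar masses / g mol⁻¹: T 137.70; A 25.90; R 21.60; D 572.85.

424 g

Step 1:
n(T) = 590.6 / 137.70 = 4.289 mol
n(A) = 118.0 / 25.90 = 4.556 mol
n/ν for T = 4.289/2 = 2.145
n/ν for A = 4.556/3 = 1.519
Smallest n/ν is A → limiting reagent.
n(L) produced = (2/3) × 4.556 = 3.037 mol
Step 2:
n(L) available = 3.037 mol
n(R) = 32.00 / 21.60 = 1.481 mol
n/ν for L = 3.037/3 = 1.012
n/ν for R = 1.481/2 = 0.7405
Smallest n/ν is R → limiting reagent.
n(D) = (1/2) × 1.481 = 0.7405 mol
mass = 0.7405 × 572.85 = 424.2 g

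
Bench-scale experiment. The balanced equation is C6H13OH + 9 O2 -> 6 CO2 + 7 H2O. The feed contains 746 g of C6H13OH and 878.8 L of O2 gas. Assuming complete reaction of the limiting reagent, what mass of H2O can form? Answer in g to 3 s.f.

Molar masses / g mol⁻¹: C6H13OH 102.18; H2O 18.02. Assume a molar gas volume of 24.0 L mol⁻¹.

513 g

n(C6H13OH) = 746.0 / 102.18 = 7.301 mol
n(O2) = 878.8 / 24.0 = 36.62 mol
n/ν → C6H13OH: 7.301, O2: 4.069; O2 is limiting.
n(H2O) = (7/9) × 36.62 = 28.48 mol
mass = 28.48 × 18.02 = 513.2 g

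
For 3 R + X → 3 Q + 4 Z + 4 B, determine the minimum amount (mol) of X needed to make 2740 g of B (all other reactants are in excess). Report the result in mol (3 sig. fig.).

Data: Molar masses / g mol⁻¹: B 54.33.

n(B) = 2740 / 54.33 = 50.43 mol
n(X) = (1/4) × 50.43 = 12.61 mol

12.6 mol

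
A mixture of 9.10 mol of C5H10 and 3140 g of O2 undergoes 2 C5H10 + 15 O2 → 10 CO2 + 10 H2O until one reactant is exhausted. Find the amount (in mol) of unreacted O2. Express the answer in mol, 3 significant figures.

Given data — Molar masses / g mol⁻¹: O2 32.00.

n(C5H10) = 9.100 mol
n(O2) = 3140 / 32.00 = 98.13 mol
n/ν for C5H10 = 9.100/2 = 4.550
n/ν for O2 = 98.13/15 = 6.542
Smallest n/ν is C5H10 → limiting reagent.
O2 consumed = (15/2) × 9.100 = 68.25 mol
O2 remaining = 98.13 − 68.25 = 29.88 mol

29.9 mol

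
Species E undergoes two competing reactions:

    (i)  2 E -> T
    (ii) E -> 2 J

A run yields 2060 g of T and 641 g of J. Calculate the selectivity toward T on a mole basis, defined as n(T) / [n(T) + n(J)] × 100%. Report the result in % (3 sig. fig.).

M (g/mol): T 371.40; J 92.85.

n(T) = 2060 / 371.40 = 5.547 mol
n(J) = 641 / 92.85 = 6.904 mol
selectivity = 5.547/(5.547+6.904) × 100 = 44.55 %

44.6 %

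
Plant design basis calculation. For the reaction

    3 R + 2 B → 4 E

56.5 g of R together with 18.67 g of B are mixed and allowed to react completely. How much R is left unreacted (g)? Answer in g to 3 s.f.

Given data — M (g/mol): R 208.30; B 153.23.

n(R) = 56.50 / 208.30 = 0.2712 mol
n(B) = 18.67 / 153.23 = 0.1218 mol
n/ν → R: 0.09040, B: 0.06090; B is limiting.
R consumed = (3/2) × 0.1218 = 0.1827 mol
R remaining = 0.2712 − 0.1827 = 0.08850 mol
mass = 0.08850 × 208.30 = 18.43 g

18.4 g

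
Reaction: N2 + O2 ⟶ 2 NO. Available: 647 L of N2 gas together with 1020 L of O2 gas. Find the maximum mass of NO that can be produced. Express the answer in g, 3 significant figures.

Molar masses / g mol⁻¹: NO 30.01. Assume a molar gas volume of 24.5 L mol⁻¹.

n(N2) = 647.0 / 24.5 = 26.41 mol
n(O2) = 1020 / 24.5 = 41.63 mol
n/ν for N2 = 26.41/1 = 26.41
n/ν for O2 = 41.63/1 = 41.63
Smallest n/ν is N2 → limiting reagent.
n(NO) = (2/1) × 26.41 = 52.82 mol
mass = 52.82 × 30.01 = 1585 g

1590 g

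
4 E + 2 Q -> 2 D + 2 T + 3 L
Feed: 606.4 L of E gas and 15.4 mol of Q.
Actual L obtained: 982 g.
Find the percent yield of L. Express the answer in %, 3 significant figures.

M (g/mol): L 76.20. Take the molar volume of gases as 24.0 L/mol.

n(E) = 606.4 / 24.0 = 25.27 mol
n(Q) = 15.40 mol
n/ν → E: 6.318, Q: 7.700; E is limiting.
theoretical n(L) = (3/4) × 25.27 = 18.95 mol → 1444 g
% yield = 982 / 1444 × 100 = 68.01 %

68.0 %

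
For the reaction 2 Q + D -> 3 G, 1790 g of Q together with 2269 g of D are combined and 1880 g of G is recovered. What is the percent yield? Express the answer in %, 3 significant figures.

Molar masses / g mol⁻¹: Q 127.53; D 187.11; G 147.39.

60.6 %

n(Q) = 1790 / 127.53 = 14.04 mol
n(D) = 2269 / 187.11 = 12.13 mol
n/ν for Q = 14.04/2 = 7.020
n/ν for D = 12.13/1 = 12.13
Smallest n/ν is Q → limiting reagent.
theoretical n(G) = (3/2) × 14.04 = 21.06 mol → 3104 g
% yield = 1880 / 3104 × 100 = 60.57 %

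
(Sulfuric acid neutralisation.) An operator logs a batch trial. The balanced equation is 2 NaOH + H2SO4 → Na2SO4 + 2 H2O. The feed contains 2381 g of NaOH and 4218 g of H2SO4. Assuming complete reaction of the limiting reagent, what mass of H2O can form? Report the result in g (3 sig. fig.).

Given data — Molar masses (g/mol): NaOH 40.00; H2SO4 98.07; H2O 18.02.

n(NaOH) = 2381 / 40.00 = 59.53 mol
n(H2SO4) = 4218 / 98.07 = 43.01 mol
n/ν → NaOH: 29.77, H2SO4: 43.01; NaOH is limiting.
n(H2O) = (2/2) × 59.53 = 59.53 mol
mass = 59.53 × 18.02 = 1073 g

1070 g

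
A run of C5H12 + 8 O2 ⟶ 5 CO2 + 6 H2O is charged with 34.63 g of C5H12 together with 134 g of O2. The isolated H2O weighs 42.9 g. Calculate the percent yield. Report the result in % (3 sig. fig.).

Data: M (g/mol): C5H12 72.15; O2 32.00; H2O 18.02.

82.7 %

n(C5H12) = 34.63 / 72.15 = 0.4800 mol
n(O2) = 134.0 / 32.00 = 4.188 mol
n/ν → C5H12: 0.4800, O2: 0.5235; C5H12 is limiting.
theoretical n(H2O) = (6/1) × 0.4800 = 2.880 mol → 51.90 g
% yield = 42.9 / 51.90 × 100 = 82.66 %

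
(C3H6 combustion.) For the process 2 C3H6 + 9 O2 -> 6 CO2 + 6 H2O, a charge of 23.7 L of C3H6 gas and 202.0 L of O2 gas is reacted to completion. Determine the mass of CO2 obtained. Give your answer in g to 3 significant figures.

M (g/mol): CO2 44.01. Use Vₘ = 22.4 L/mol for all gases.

n(C3H6) = 23.70 / 22.4 = 1.058 mol
n(O2) = 202.0 / 22.4 = 9.018 mol
n/ν → C3H6: 0.5290, O2: 1.002; C3H6 is limiting.
n(CO2) = (6/2) × 1.058 = 3.174 mol
mass = 3.174 × 44.01 = 139.7 g

140 g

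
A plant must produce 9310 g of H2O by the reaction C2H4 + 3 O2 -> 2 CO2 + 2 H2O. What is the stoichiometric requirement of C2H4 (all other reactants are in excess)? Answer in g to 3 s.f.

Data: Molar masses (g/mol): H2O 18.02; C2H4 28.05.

7250 g

n(H2O) = 9310 / 18.02 = 516.6 mol
n(C2H4) = (1/2) × 516.6 = 258.3 mol
mass = 258.3 × 28.05 = 7245 g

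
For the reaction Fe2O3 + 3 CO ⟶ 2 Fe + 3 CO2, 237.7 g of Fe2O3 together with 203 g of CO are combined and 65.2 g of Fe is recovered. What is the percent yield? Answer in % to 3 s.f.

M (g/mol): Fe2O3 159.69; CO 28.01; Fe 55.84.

39.2 %

n(Fe2O3) = 237.7 / 159.69 = 1.489 mol
n(CO) = 203.0 / 28.01 = 7.247 mol
n/ν for Fe2O3 = 1.489/1 = 1.489
n/ν for CO = 7.247/3 = 2.416
Smallest n/ν is Fe2O3 → limiting reagent.
theoretical n(Fe) = (2/1) × 1.489 = 2.978 mol → 166.3 g
% yield = 65.2 / 166.3 × 100 = 39.21 %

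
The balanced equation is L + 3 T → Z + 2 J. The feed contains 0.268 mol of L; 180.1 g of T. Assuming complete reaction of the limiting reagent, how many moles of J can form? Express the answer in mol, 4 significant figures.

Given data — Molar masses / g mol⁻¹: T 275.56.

n(L) = 0.2680 mol
n(T) = 180.1 / 275.56 = 0.6536 mol
n/ν for L = 0.2680/1 = 0.2680
n/ν for T = 0.6536/3 = 0.2179
Smallest n/ν is T → limiting reagent.
n(J) = (2/3) × 0.6536 = 0.4357 mol

0.4357 mol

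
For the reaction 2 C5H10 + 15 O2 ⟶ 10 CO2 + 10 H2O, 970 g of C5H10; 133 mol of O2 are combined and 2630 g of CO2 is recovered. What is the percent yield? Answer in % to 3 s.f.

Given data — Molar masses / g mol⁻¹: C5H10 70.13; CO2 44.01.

86.4 %

n(C5H10) = 970.0 / 70.13 = 13.83 mol
n(O2) = 133.0 mol
n/ν for C5H10 = 13.83/2 = 6.915
n/ν for O2 = 133.0/15 = 8.867
Smallest n/ν is C5H10 → limiting reagent.
theoretical n(CO2) = (10/2) × 13.83 = 69.15 mol → 3043 g
% yield = 2630 / 3043 × 100 = 86.43 %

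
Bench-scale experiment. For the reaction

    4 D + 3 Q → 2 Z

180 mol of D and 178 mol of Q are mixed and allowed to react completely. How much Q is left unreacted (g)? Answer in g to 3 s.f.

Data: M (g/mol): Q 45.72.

n(D) = 180.0 mol
n(Q) = 178.0 mol
n/ν for D = 180.0/4 = 45.00
n/ν for Q = 178.0/3 = 59.33
Smallest n/ν is D → limiting reagent.
Q consumed = (3/4) × 180.0 = 135.0 mol
Q remaining = 178.0 − 135.0 = 43.00 mol
mass = 43.00 × 45.72 = 1966 g

1970 g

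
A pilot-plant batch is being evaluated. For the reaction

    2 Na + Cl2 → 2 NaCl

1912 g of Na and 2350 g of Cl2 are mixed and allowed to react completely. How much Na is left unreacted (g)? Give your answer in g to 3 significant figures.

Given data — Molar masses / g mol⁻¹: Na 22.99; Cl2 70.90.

388 g

n(Na) = 1912 / 22.99 = 83.17 mol
n(Cl2) = 2350 / 70.90 = 33.15 mol
n/ν → Na: 41.59, Cl2: 33.15; Cl2 is limiting.
Na consumed = (2/1) × 33.15 = 66.30 mol
Na remaining = 83.17 − 66.30 = 16.87 mol
mass = 16.87 × 22.99 = 387.8 g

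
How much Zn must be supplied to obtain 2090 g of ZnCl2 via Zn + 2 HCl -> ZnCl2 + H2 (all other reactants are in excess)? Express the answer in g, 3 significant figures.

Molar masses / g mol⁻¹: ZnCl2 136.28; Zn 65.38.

1000 g

n(ZnCl2) = 2090 / 136.28 = 15.34 mol
n(Zn) = (1/1) × 15.34 = 15.34 mol
mass = 15.34 × 65.38 = 1003 g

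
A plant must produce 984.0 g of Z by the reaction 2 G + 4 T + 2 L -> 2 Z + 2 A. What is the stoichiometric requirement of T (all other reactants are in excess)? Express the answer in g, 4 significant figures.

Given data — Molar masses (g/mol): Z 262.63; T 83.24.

623.8 g

n(Z) = 984.0 / 262.63 = 3.747 mol
n(T) = (4/2) × 3.747 = 7.494 mol
mass = 7.494 × 83.24 = 623.8 g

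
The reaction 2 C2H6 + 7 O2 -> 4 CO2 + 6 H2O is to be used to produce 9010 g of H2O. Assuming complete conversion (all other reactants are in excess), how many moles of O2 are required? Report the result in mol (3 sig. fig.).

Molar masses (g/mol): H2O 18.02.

583 mol

n(H2O) = 9010 / 18.02 = 500.0 mol
n(O2) = (7/6) × 500.0 = 583.3 mol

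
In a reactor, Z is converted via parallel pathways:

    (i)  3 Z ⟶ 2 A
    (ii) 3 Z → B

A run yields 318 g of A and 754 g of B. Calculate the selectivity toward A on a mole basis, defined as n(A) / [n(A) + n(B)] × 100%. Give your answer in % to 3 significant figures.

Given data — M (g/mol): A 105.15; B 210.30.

n(A) = 318 / 105.15 = 3.024 mol
n(B) = 754 / 210.30 = 3.585 mol
selectivity = 3.024/(3.024+3.585) × 100 = 45.76 %

45.8 %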